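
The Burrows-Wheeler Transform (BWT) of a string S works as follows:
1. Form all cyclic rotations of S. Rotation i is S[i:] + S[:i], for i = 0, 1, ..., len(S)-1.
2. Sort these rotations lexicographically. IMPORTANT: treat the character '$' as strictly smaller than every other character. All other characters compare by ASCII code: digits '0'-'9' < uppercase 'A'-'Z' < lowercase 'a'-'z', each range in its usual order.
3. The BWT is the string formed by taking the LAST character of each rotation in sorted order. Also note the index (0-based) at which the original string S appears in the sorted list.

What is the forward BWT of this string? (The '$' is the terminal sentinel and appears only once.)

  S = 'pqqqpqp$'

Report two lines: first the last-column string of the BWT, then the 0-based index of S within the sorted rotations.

Answer: pqq$pqqp
3

Derivation:
All 8 rotations (rotation i = S[i:]+S[:i]):
  rot[0] = pqqqpqp$
  rot[1] = qqqpqp$p
  rot[2] = qqpqp$pq
  rot[3] = qpqp$pqq
  rot[4] = pqp$pqqq
  rot[5] = qp$pqqqp
  rot[6] = p$pqqqpq
  rot[7] = $pqqqpqp
Sorted (with $ < everything):
  sorted[0] = $pqqqpqp  (last char: 'p')
  sorted[1] = p$pqqqpq  (last char: 'q')
  sorted[2] = pqp$pqqq  (last char: 'q')
  sorted[3] = pqqqpqp$  (last char: '$')
  sorted[4] = qp$pqqqp  (last char: 'p')
  sorted[5] = qpqp$pqq  (last char: 'q')
  sorted[6] = qqpqp$pq  (last char: 'q')
  sorted[7] = qqqpqp$p  (last char: 'p')
Last column: pqq$pqqp
Original string S is at sorted index 3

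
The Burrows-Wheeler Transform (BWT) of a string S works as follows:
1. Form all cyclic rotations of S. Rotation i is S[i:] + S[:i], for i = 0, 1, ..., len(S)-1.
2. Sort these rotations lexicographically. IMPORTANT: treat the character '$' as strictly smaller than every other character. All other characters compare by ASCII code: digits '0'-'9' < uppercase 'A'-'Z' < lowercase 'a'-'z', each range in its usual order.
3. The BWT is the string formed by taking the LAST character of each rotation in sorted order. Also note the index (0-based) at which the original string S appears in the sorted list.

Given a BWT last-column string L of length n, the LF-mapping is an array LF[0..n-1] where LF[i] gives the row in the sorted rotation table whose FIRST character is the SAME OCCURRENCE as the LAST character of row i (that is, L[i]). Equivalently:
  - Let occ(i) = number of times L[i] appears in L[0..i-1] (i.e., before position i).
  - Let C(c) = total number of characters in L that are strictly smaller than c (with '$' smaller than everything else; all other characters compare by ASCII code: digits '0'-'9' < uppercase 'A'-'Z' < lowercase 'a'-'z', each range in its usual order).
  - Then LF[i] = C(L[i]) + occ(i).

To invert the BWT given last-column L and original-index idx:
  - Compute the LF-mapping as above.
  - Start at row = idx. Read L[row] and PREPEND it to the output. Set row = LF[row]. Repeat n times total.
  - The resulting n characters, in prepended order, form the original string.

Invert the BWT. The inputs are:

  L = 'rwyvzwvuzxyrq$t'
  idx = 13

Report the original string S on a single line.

Answer: ztzwqyxwuvvryr$

Derivation:
LF mapping: 2 8 11 6 13 9 7 5 14 10 12 3 1 0 4
Walk LF starting at row 13, prepending L[row]:
  step 1: row=13, L[13]='$', prepend. Next row=LF[13]=0
  step 2: row=0, L[0]='r', prepend. Next row=LF[0]=2
  step 3: row=2, L[2]='y', prepend. Next row=LF[2]=11
  step 4: row=11, L[11]='r', prepend. Next row=LF[11]=3
  step 5: row=3, L[3]='v', prepend. Next row=LF[3]=6
  step 6: row=6, L[6]='v', prepend. Next row=LF[6]=7
  step 7: row=7, L[7]='u', prepend. Next row=LF[7]=5
  step 8: row=5, L[5]='w', prepend. Next row=LF[5]=9
  step 9: row=9, L[9]='x', prepend. Next row=LF[9]=10
  step 10: row=10, L[10]='y', prepend. Next row=LF[10]=12
  step 11: row=12, L[12]='q', prepend. Next row=LF[12]=1
  step 12: row=1, L[1]='w', prepend. Next row=LF[1]=8
  step 13: row=8, L[8]='z', prepend. Next row=LF[8]=14
  step 14: row=14, L[14]='t', prepend. Next row=LF[14]=4
  step 15: row=4, L[4]='z', prepend. Next row=LF[4]=13
Reversed output: ztzwqyxwuvvryr$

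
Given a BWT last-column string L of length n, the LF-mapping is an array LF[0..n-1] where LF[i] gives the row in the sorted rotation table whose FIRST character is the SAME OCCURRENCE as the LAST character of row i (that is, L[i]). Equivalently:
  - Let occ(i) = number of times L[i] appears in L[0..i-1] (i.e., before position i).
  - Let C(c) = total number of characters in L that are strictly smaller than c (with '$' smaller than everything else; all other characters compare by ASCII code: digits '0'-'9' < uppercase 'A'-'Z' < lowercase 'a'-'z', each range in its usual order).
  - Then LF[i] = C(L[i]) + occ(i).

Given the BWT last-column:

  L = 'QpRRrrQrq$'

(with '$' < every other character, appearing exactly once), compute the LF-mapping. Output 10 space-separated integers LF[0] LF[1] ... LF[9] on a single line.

Char counts: '$':1, 'Q':2, 'R':2, 'p':1, 'q':1, 'r':3
C (first-col start): C('$')=0, C('Q')=1, C('R')=3, C('p')=5, C('q')=6, C('r')=7
L[0]='Q': occ=0, LF[0]=C('Q')+0=1+0=1
L[1]='p': occ=0, LF[1]=C('p')+0=5+0=5
L[2]='R': occ=0, LF[2]=C('R')+0=3+0=3
L[3]='R': occ=1, LF[3]=C('R')+1=3+1=4
L[4]='r': occ=0, LF[4]=C('r')+0=7+0=7
L[5]='r': occ=1, LF[5]=C('r')+1=7+1=8
L[6]='Q': occ=1, LF[6]=C('Q')+1=1+1=2
L[7]='r': occ=2, LF[7]=C('r')+2=7+2=9
L[8]='q': occ=0, LF[8]=C('q')+0=6+0=6
L[9]='$': occ=0, LF[9]=C('$')+0=0+0=0

Answer: 1 5 3 4 7 8 2 9 6 0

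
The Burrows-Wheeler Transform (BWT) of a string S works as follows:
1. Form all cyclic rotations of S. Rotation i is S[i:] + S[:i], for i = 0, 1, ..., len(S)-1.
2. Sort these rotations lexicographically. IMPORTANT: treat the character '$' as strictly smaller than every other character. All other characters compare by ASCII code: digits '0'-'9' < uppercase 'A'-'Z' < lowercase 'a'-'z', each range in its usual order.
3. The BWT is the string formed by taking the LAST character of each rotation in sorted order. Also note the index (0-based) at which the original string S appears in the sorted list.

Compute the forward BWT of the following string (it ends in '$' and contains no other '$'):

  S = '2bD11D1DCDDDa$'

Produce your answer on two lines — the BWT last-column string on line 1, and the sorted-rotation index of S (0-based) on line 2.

All 14 rotations (rotation i = S[i:]+S[:i]):
  rot[0] = 2bD11D1DCDDDa$
  rot[1] = bD11D1DCDDDa$2
  rot[2] = D11D1DCDDDa$2b
  rot[3] = 11D1DCDDDa$2bD
  rot[4] = 1D1DCDDDa$2bD1
  rot[5] = D1DCDDDa$2bD11
  rot[6] = 1DCDDDa$2bD11D
  rot[7] = DCDDDa$2bD11D1
  rot[8] = CDDDa$2bD11D1D
  rot[9] = DDDa$2bD11D1DC
  rot[10] = DDa$2bD11D1DCD
  rot[11] = Da$2bD11D1DCDD
  rot[12] = a$2bD11D1DCDDD
  rot[13] = $2bD11D1DCDDDa
Sorted (with $ < everything):
  sorted[0] = $2bD11D1DCDDDa  (last char: 'a')
  sorted[1] = 11D1DCDDDa$2bD  (last char: 'D')
  sorted[2] = 1D1DCDDDa$2bD1  (last char: '1')
  sorted[3] = 1DCDDDa$2bD11D  (last char: 'D')
  sorted[4] = 2bD11D1DCDDDa$  (last char: '$')
  sorted[5] = CDDDa$2bD11D1D  (last char: 'D')
  sorted[6] = D11D1DCDDDa$2b  (last char: 'b')
  sorted[7] = D1DCDDDa$2bD11  (last char: '1')
  sorted[8] = DCDDDa$2bD11D1  (last char: '1')
  sorted[9] = DDDa$2bD11D1DC  (last char: 'C')
  sorted[10] = DDa$2bD11D1DCD  (last char: 'D')
  sorted[11] = Da$2bD11D1DCDD  (last char: 'D')
  sorted[12] = a$2bD11D1DCDDD  (last char: 'D')
  sorted[13] = bD11D1DCDDDa$2  (last char: '2')
Last column: aD1D$Db11CDDD2
Original string S is at sorted index 4

Answer: aD1D$Db11CDDD2
4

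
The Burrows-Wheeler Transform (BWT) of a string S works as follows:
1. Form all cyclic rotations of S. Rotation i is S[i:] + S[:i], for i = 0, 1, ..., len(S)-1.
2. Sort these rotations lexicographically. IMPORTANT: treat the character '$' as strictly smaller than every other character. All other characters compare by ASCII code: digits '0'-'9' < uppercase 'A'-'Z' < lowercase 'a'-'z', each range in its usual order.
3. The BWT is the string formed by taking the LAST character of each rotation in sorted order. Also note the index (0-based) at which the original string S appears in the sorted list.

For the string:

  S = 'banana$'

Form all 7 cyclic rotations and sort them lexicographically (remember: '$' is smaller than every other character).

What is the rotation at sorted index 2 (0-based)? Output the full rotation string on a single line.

All 7 rotations (rotation i = S[i:]+S[:i]):
  rot[0] = banana$
  rot[1] = anana$b
  rot[2] = nana$ba
  rot[3] = ana$ban
  rot[4] = na$bana
  rot[5] = a$banan
  rot[6] = $banana
Sorted (with $ < everything):
  sorted[0] = $banana
  sorted[1] = a$banan
  sorted[2] = ana$ban
  sorted[3] = anana$b
  sorted[4] = banana$
  sorted[5] = na$bana
  sorted[6] = nana$ba
sorted[2] = ana$ban

Answer: ana$ban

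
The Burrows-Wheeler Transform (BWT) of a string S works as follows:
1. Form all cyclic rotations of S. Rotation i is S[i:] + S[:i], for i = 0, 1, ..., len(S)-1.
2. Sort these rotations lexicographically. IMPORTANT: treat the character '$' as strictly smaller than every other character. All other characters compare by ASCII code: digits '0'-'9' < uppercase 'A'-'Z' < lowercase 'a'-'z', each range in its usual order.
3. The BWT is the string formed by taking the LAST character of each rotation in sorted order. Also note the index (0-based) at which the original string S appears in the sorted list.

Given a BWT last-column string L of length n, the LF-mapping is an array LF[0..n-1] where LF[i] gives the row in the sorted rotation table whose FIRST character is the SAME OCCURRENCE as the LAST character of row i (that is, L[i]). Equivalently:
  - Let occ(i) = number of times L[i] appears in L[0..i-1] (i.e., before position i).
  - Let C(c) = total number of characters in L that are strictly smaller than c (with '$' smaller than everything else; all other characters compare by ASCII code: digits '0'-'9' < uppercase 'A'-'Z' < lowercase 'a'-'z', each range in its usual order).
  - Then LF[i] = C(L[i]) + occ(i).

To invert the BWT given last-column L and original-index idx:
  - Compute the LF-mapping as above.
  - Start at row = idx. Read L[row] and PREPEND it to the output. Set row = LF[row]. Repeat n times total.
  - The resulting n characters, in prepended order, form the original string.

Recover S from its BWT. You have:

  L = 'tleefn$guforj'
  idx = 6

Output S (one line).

Answer: jungleeffort$

Derivation:
LF mapping: 11 7 1 2 3 8 0 5 12 4 9 10 6
Walk LF starting at row 6, prepending L[row]:
  step 1: row=6, L[6]='$', prepend. Next row=LF[6]=0
  step 2: row=0, L[0]='t', prepend. Next row=LF[0]=11
  step 3: row=11, L[11]='r', prepend. Next row=LF[11]=10
  step 4: row=10, L[10]='o', prepend. Next row=LF[10]=9
  step 5: row=9, L[9]='f', prepend. Next row=LF[9]=4
  step 6: row=4, L[4]='f', prepend. Next row=LF[4]=3
  step 7: row=3, L[3]='e', prepend. Next row=LF[3]=2
  step 8: row=2, L[2]='e', prepend. Next row=LF[2]=1
  step 9: row=1, L[1]='l', prepend. Next row=LF[1]=7
  step 10: row=7, L[7]='g', prepend. Next row=LF[7]=5
  step 11: row=5, L[5]='n', prepend. Next row=LF[5]=8
  step 12: row=8, L[8]='u', prepend. Next row=LF[8]=12
  step 13: row=12, L[12]='j', prepend. Next row=LF[12]=6
Reversed output: jungleeffort$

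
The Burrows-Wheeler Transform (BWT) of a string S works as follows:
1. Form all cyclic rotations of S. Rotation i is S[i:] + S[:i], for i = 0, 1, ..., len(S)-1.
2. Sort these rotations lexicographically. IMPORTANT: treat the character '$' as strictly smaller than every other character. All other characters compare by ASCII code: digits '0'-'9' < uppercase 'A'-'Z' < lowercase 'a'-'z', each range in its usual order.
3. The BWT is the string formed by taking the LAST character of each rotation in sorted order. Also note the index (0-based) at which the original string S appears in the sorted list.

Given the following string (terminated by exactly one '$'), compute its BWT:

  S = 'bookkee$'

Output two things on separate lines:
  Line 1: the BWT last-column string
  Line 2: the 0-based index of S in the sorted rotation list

Answer: e$ekkoob
1

Derivation:
All 8 rotations (rotation i = S[i:]+S[:i]):
  rot[0] = bookkee$
  rot[1] = ookkee$b
  rot[2] = okkee$bo
  rot[3] = kkee$boo
  rot[4] = kee$book
  rot[5] = ee$bookk
  rot[6] = e$bookke
  rot[7] = $bookkee
Sorted (with $ < everything):
  sorted[0] = $bookkee  (last char: 'e')
  sorted[1] = bookkee$  (last char: '$')
  sorted[2] = e$bookke  (last char: 'e')
  sorted[3] = ee$bookk  (last char: 'k')
  sorted[4] = kee$book  (last char: 'k')
  sorted[5] = kkee$boo  (last char: 'o')
  sorted[6] = okkee$bo  (last char: 'o')
  sorted[7] = ookkee$b  (last char: 'b')
Last column: e$ekkoob
Original string S is at sorted index 1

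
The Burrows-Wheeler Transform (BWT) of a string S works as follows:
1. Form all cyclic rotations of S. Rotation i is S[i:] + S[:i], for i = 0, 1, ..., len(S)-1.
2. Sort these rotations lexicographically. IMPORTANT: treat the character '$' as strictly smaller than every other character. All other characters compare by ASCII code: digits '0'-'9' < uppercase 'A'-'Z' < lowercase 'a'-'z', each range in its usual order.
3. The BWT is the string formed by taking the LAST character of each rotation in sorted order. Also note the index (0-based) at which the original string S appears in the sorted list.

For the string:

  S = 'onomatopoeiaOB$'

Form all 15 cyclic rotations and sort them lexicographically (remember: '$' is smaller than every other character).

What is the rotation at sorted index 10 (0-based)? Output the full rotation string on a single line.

Answer: omatopoeiaOB$on

Derivation:
All 15 rotations (rotation i = S[i:]+S[:i]):
  rot[0] = onomatopoeiaOB$
  rot[1] = nomatopoeiaOB$o
  rot[2] = omatopoeiaOB$on
  rot[3] = matopoeiaOB$ono
  rot[4] = atopoeiaOB$onom
  rot[5] = topoeiaOB$onoma
  rot[6] = opoeiaOB$onomat
  rot[7] = poeiaOB$onomato
  rot[8] = oeiaOB$onomatop
  rot[9] = eiaOB$onomatopo
  rot[10] = iaOB$onomatopoe
  rot[11] = aOB$onomatopoei
  rot[12] = OB$onomatopoeia
  rot[13] = B$onomatopoeiaO
  rot[14] = $onomatopoeiaOB
Sorted (with $ < everything):
  sorted[0] = $onomatopoeiaOB
  sorted[1] = B$onomatopoeiaO
  sorted[2] = OB$onomatopoeia
  sorted[3] = aOB$onomatopoei
  sorted[4] = atopoeiaOB$onom
  sorted[5] = eiaOB$onomatopo
  sorted[6] = iaOB$onomatopoe
  sorted[7] = matopoeiaOB$ono
  sorted[8] = nomatopoeiaOB$o
  sorted[9] = oeiaOB$onomatop
  sorted[10] = omatopoeiaOB$on
  sorted[11] = onomatopoeiaOB$
  sorted[12] = opoeiaOB$onomat
  sorted[13] = poeiaOB$onomato
  sorted[14] = topoeiaOB$onoma
sorted[10] = omatopoeiaOB$on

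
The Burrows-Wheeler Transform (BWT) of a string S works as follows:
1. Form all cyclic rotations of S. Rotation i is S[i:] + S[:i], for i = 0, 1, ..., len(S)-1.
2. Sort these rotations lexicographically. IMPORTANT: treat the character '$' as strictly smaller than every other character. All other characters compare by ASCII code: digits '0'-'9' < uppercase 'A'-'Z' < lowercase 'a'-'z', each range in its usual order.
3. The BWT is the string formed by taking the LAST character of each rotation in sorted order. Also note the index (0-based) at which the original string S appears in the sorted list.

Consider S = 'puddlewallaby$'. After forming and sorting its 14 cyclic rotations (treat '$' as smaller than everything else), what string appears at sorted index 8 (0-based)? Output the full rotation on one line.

Answer: lewallaby$pudd

Derivation:
All 14 rotations (rotation i = S[i:]+S[:i]):
  rot[0] = puddlewallaby$
  rot[1] = uddlewallaby$p
  rot[2] = ddlewallaby$pu
  rot[3] = dlewallaby$pud
  rot[4] = lewallaby$pudd
  rot[5] = ewallaby$puddl
  rot[6] = wallaby$puddle
  rot[7] = allaby$puddlew
  rot[8] = llaby$puddlewa
  rot[9] = laby$puddlewal
  rot[10] = aby$puddlewall
  rot[11] = by$puddlewalla
  rot[12] = y$puddlewallab
  rot[13] = $puddlewallaby
Sorted (with $ < everything):
  sorted[0] = $puddlewallaby
  sorted[1] = aby$puddlewall
  sorted[2] = allaby$puddlew
  sorted[3] = by$puddlewalla
  sorted[4] = ddlewallaby$pu
  sorted[5] = dlewallaby$pud
  sorted[6] = ewallaby$puddl
  sorted[7] = laby$puddlewal
  sorted[8] = lewallaby$pudd
  sorted[9] = llaby$puddlewa
  sorted[10] = puddlewallaby$
  sorted[11] = uddlewallaby$p
  sorted[12] = wallaby$puddle
  sorted[13] = y$puddlewallab
sorted[8] = lewallaby$pudd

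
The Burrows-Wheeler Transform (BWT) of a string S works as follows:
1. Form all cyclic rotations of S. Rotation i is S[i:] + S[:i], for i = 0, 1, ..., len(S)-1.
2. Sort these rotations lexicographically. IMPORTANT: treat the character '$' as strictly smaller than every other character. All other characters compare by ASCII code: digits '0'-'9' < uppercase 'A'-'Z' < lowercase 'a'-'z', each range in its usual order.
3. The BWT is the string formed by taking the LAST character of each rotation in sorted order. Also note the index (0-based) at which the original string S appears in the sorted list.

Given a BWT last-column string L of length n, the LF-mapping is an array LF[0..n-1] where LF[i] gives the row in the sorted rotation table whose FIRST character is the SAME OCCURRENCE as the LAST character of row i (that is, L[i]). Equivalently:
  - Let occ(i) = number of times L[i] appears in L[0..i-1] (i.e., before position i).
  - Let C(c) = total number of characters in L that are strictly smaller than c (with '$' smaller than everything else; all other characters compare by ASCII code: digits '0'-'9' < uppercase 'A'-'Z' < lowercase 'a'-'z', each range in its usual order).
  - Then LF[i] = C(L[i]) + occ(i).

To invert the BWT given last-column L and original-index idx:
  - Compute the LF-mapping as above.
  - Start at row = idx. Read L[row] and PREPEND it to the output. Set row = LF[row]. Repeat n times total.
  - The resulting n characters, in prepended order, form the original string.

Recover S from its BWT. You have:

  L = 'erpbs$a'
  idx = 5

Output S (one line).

LF mapping: 3 5 4 2 6 0 1
Walk LF starting at row 5, prepending L[row]:
  step 1: row=5, L[5]='$', prepend. Next row=LF[5]=0
  step 2: row=0, L[0]='e', prepend. Next row=LF[0]=3
  step 3: row=3, L[3]='b', prepend. Next row=LF[3]=2
  step 4: row=2, L[2]='p', prepend. Next row=LF[2]=4
  step 5: row=4, L[4]='s', prepend. Next row=LF[4]=6
  step 6: row=6, L[6]='a', prepend. Next row=LF[6]=1
  step 7: row=1, L[1]='r', prepend. Next row=LF[1]=5
Reversed output: raspbe$

Answer: raspbe$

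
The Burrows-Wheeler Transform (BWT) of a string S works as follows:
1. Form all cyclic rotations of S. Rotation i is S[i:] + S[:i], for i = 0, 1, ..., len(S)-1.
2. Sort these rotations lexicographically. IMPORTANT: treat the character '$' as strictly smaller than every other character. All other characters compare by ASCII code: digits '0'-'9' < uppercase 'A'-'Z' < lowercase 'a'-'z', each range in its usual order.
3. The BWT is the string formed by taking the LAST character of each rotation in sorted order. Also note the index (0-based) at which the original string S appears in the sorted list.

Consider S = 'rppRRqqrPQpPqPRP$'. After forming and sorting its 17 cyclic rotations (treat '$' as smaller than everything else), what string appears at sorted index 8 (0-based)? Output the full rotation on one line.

Answer: RqqrPQpPqPRP$rppR

Derivation:
All 17 rotations (rotation i = S[i:]+S[:i]):
  rot[0] = rppRRqqrPQpPqPRP$
  rot[1] = ppRRqqrPQpPqPRP$r
  rot[2] = pRRqqrPQpPqPRP$rp
  rot[3] = RRqqrPQpPqPRP$rpp
  rot[4] = RqqrPQpPqPRP$rppR
  rot[5] = qqrPQpPqPRP$rppRR
  rot[6] = qrPQpPqPRP$rppRRq
  rot[7] = rPQpPqPRP$rppRRqq
  rot[8] = PQpPqPRP$rppRRqqr
  rot[9] = QpPqPRP$rppRRqqrP
  rot[10] = pPqPRP$rppRRqqrPQ
  rot[11] = PqPRP$rppRRqqrPQp
  rot[12] = qPRP$rppRRqqrPQpP
  rot[13] = PRP$rppRRqqrPQpPq
  rot[14] = RP$rppRRqqrPQpPqP
  rot[15] = P$rppRRqqrPQpPqPR
  rot[16] = $rppRRqqrPQpPqPRP
Sorted (with $ < everything):
  sorted[0] = $rppRRqqrPQpPqPRP
  sorted[1] = P$rppRRqqrPQpPqPR
  sorted[2] = PQpPqPRP$rppRRqqr
  sorted[3] = PRP$rppRRqqrPQpPq
  sorted[4] = PqPRP$rppRRqqrPQp
  sorted[5] = QpPqPRP$rppRRqqrP
  sorted[6] = RP$rppRRqqrPQpPqP
  sorted[7] = RRqqrPQpPqPRP$rpp
  sorted[8] = RqqrPQpPqPRP$rppR
  sorted[9] = pPqPRP$rppRRqqrPQ
  sorted[10] = pRRqqrPQpPqPRP$rp
  sorted[11] = ppRRqqrPQpPqPRP$r
  sorted[12] = qPRP$rppRRqqrPQpP
  sorted[13] = qqrPQpPqPRP$rppRR
  sorted[14] = qrPQpPqPRP$rppRRq
  sorted[15] = rPQpPqPRP$rppRRqq
  sorted[16] = rppRRqqrPQpPqPRP$
sorted[8] = RqqrPQpPqPRP$rppR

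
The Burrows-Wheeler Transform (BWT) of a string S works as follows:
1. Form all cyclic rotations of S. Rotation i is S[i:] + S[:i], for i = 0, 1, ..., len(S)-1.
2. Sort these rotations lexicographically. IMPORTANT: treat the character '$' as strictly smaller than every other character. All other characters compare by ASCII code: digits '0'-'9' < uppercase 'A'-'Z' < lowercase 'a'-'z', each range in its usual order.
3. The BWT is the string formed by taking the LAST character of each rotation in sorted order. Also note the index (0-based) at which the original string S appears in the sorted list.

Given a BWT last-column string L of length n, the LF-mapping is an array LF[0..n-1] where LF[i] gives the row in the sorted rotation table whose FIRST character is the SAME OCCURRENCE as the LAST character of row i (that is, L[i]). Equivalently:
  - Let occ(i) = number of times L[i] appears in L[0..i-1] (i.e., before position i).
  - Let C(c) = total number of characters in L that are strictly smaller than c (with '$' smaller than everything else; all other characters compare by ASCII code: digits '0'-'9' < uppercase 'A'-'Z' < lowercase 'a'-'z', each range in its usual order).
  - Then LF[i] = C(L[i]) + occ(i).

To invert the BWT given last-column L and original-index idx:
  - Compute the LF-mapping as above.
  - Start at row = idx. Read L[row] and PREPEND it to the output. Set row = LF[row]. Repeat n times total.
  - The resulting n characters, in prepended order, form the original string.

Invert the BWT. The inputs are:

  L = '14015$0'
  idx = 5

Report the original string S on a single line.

LF mapping: 3 5 1 4 6 0 2
Walk LF starting at row 5, prepending L[row]:
  step 1: row=5, L[5]='$', prepend. Next row=LF[5]=0
  step 2: row=0, L[0]='1', prepend. Next row=LF[0]=3
  step 3: row=3, L[3]='1', prepend. Next row=LF[3]=4
  step 4: row=4, L[4]='5', prepend. Next row=LF[4]=6
  step 5: row=6, L[6]='0', prepend. Next row=LF[6]=2
  step 6: row=2, L[2]='0', prepend. Next row=LF[2]=1
  step 7: row=1, L[1]='4', prepend. Next row=LF[1]=5
Reversed output: 400511$

Answer: 400511$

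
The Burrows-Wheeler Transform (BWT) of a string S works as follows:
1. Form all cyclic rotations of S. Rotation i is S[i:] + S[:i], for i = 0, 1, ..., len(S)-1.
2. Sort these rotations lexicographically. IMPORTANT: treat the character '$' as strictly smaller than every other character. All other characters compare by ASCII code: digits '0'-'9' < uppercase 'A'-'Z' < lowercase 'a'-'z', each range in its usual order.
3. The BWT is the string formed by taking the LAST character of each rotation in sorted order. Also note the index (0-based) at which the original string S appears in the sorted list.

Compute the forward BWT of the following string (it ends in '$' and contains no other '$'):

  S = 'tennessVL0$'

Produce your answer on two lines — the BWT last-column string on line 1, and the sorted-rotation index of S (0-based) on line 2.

All 11 rotations (rotation i = S[i:]+S[:i]):
  rot[0] = tennessVL0$
  rot[1] = ennessVL0$t
  rot[2] = nnessVL0$te
  rot[3] = nessVL0$ten
  rot[4] = essVL0$tenn
  rot[5] = ssVL0$tenne
  rot[6] = sVL0$tennes
  rot[7] = VL0$tenness
  rot[8] = L0$tennessV
  rot[9] = 0$tennessVL
  rot[10] = $tennessVL0
Sorted (with $ < everything):
  sorted[0] = $tennessVL0  (last char: '0')
  sorted[1] = 0$tennessVL  (last char: 'L')
  sorted[2] = L0$tennessV  (last char: 'V')
  sorted[3] = VL0$tenness  (last char: 's')
  sorted[4] = ennessVL0$t  (last char: 't')
  sorted[5] = essVL0$tenn  (last char: 'n')
  sorted[6] = nessVL0$ten  (last char: 'n')
  sorted[7] = nnessVL0$te  (last char: 'e')
  sorted[8] = sVL0$tennes  (last char: 's')
  sorted[9] = ssVL0$tenne  (last char: 'e')
  sorted[10] = tennessVL0$  (last char: '$')
Last column: 0LVstnnese$
Original string S is at sorted index 10

Answer: 0LVstnnese$
10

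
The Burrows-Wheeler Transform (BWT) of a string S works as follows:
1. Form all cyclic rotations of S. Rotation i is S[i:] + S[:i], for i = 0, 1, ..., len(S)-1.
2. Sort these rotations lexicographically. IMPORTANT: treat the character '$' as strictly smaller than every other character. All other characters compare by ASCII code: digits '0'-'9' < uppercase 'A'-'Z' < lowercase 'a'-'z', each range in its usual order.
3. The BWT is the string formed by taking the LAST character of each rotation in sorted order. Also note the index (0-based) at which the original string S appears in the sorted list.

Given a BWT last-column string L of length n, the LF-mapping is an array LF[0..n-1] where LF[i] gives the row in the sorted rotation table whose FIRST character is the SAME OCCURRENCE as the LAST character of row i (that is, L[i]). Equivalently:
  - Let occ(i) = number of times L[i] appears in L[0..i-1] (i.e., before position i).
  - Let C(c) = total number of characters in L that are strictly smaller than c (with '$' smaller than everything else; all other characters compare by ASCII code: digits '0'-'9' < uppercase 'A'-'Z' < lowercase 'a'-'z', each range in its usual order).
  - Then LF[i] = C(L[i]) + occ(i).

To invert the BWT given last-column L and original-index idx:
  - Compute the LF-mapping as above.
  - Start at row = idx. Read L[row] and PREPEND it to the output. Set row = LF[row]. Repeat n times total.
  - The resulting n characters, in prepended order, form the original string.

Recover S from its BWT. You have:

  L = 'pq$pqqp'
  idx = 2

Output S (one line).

LF mapping: 1 4 0 2 5 6 3
Walk LF starting at row 2, prepending L[row]:
  step 1: row=2, L[2]='$', prepend. Next row=LF[2]=0
  step 2: row=0, L[0]='p', prepend. Next row=LF[0]=1
  step 3: row=1, L[1]='q', prepend. Next row=LF[1]=4
  step 4: row=4, L[4]='q', prepend. Next row=LF[4]=5
  step 5: row=5, L[5]='q', prepend. Next row=LF[5]=6
  step 6: row=6, L[6]='p', prepend. Next row=LF[6]=3
  step 7: row=3, L[3]='p', prepend. Next row=LF[3]=2
Reversed output: ppqqqp$

Answer: ppqqqp$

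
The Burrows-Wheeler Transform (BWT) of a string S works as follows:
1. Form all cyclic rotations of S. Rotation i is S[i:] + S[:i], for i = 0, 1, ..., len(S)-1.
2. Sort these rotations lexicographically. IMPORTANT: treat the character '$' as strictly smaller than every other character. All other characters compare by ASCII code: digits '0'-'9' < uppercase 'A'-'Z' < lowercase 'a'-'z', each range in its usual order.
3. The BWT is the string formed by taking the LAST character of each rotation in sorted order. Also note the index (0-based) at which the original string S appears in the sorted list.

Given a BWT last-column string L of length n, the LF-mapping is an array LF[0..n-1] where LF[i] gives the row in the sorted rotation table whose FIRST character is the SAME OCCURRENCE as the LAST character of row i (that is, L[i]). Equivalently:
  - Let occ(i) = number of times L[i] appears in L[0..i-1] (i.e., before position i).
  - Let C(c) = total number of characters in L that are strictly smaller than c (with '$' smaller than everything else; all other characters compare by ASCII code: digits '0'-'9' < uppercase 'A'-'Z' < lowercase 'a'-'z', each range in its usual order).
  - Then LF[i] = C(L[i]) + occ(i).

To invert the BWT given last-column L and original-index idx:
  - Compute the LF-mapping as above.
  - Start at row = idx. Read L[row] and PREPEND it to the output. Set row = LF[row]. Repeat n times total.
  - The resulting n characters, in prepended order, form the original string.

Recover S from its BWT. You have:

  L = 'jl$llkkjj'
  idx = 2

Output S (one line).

Answer: jljlkklj$

Derivation:
LF mapping: 1 6 0 7 8 4 5 2 3
Walk LF starting at row 2, prepending L[row]:
  step 1: row=2, L[2]='$', prepend. Next row=LF[2]=0
  step 2: row=0, L[0]='j', prepend. Next row=LF[0]=1
  step 3: row=1, L[1]='l', prepend. Next row=LF[1]=6
  step 4: row=6, L[6]='k', prepend. Next row=LF[6]=5
  step 5: row=5, L[5]='k', prepend. Next row=LF[5]=4
  step 6: row=4, L[4]='l', prepend. Next row=LF[4]=8
  step 7: row=8, L[8]='j', prepend. Next row=LF[8]=3
  step 8: row=3, L[3]='l', prepend. Next row=LF[3]=7
  step 9: row=7, L[7]='j', prepend. Next row=LF[7]=2
Reversed output: jljlkklj$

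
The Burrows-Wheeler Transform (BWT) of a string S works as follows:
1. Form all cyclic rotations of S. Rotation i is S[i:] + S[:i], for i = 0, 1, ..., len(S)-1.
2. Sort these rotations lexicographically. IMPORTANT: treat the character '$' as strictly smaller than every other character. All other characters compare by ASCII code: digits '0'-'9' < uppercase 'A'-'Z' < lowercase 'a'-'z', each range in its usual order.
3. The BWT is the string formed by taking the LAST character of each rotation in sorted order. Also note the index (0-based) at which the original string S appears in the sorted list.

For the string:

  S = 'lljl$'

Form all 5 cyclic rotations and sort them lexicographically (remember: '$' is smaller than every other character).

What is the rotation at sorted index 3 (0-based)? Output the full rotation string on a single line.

All 5 rotations (rotation i = S[i:]+S[:i]):
  rot[0] = lljl$
  rot[1] = ljl$l
  rot[2] = jl$ll
  rot[3] = l$llj
  rot[4] = $lljl
Sorted (with $ < everything):
  sorted[0] = $lljl
  sorted[1] = jl$ll
  sorted[2] = l$llj
  sorted[3] = ljl$l
  sorted[4] = lljl$
sorted[3] = ljl$l

Answer: ljl$l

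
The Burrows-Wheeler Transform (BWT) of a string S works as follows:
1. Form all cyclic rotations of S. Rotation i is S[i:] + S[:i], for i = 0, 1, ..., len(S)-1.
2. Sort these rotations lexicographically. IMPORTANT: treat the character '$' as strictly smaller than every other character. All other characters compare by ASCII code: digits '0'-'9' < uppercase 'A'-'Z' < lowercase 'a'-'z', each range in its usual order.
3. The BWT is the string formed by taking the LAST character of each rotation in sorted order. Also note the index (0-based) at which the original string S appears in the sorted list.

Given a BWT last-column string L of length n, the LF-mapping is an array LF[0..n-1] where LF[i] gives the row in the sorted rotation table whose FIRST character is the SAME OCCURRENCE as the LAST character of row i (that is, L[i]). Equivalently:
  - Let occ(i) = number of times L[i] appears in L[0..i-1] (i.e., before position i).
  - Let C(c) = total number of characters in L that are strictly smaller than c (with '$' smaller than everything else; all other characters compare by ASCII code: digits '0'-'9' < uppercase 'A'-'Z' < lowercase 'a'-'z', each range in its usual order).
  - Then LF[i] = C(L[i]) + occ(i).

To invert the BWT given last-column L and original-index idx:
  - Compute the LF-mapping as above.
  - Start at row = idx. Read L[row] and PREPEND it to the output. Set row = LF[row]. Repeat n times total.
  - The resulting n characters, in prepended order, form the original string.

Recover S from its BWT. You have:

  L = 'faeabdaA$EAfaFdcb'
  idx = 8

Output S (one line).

Answer: adaAaaEbFdeAbfcf$

Derivation:
LF mapping: 15 5 14 6 9 12 7 1 0 3 2 16 8 4 13 11 10
Walk LF starting at row 8, prepending L[row]:
  step 1: row=8, L[8]='$', prepend. Next row=LF[8]=0
  step 2: row=0, L[0]='f', prepend. Next row=LF[0]=15
  step 3: row=15, L[15]='c', prepend. Next row=LF[15]=11
  step 4: row=11, L[11]='f', prepend. Next row=LF[11]=16
  step 5: row=16, L[16]='b', prepend. Next row=LF[16]=10
  step 6: row=10, L[10]='A', prepend. Next row=LF[10]=2
  step 7: row=2, L[2]='e', prepend. Next row=LF[2]=14
  step 8: row=14, L[14]='d', prepend. Next row=LF[14]=13
  step 9: row=13, L[13]='F', prepend. Next row=LF[13]=4
  step 10: row=4, L[4]='b', prepend. Next row=LF[4]=9
  step 11: row=9, L[9]='E', prepend. Next row=LF[9]=3
  step 12: row=3, L[3]='a', prepend. Next row=LF[3]=6
  step 13: row=6, L[6]='a', prepend. Next row=LF[6]=7
  step 14: row=7, L[7]='A', prepend. Next row=LF[7]=1
  step 15: row=1, L[1]='a', prepend. Next row=LF[1]=5
  step 16: row=5, L[5]='d', prepend. Next row=LF[5]=12
  step 17: row=12, L[12]='a', prepend. Next row=LF[12]=8
Reversed output: adaAaaEbFdeAbfcf$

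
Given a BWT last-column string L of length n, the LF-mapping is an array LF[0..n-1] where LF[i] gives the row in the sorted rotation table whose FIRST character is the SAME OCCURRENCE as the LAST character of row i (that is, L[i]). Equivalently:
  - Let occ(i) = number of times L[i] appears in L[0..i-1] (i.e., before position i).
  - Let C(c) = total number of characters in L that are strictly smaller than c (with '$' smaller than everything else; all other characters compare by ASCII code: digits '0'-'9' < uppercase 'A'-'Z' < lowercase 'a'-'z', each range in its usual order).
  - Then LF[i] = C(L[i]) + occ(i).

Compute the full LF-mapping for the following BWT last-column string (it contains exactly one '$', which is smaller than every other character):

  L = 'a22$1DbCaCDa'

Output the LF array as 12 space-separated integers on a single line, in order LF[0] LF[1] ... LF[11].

Char counts: '$':1, '1':1, '2':2, 'C':2, 'D':2, 'a':3, 'b':1
C (first-col start): C('$')=0, C('1')=1, C('2')=2, C('C')=4, C('D')=6, C('a')=8, C('b')=11
L[0]='a': occ=0, LF[0]=C('a')+0=8+0=8
L[1]='2': occ=0, LF[1]=C('2')+0=2+0=2
L[2]='2': occ=1, LF[2]=C('2')+1=2+1=3
L[3]='$': occ=0, LF[3]=C('$')+0=0+0=0
L[4]='1': occ=0, LF[4]=C('1')+0=1+0=1
L[5]='D': occ=0, LF[5]=C('D')+0=6+0=6
L[6]='b': occ=0, LF[6]=C('b')+0=11+0=11
L[7]='C': occ=0, LF[7]=C('C')+0=4+0=4
L[8]='a': occ=1, LF[8]=C('a')+1=8+1=9
L[9]='C': occ=1, LF[9]=C('C')+1=4+1=5
L[10]='D': occ=1, LF[10]=C('D')+1=6+1=7
L[11]='a': occ=2, LF[11]=C('a')+2=8+2=10

Answer: 8 2 3 0 1 6 11 4 9 5 7 10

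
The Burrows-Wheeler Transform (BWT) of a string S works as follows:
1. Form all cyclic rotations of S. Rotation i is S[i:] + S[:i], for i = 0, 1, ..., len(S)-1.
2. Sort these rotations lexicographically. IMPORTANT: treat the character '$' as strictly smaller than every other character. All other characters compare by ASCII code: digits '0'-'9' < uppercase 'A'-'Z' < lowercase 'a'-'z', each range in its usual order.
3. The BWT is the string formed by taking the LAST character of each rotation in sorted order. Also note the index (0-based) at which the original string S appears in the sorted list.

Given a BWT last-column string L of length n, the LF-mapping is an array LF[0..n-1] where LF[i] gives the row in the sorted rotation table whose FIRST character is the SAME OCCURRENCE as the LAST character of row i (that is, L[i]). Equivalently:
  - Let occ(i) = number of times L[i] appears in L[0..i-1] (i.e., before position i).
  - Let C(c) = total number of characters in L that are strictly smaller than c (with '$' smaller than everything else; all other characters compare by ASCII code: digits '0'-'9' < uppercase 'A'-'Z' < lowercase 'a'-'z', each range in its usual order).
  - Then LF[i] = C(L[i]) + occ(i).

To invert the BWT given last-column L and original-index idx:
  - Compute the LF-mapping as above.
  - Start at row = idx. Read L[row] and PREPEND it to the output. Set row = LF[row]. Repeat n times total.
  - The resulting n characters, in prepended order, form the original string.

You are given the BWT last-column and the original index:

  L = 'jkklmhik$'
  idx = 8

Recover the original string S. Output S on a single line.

LF mapping: 3 4 5 7 8 1 2 6 0
Walk LF starting at row 8, prepending L[row]:
  step 1: row=8, L[8]='$', prepend. Next row=LF[8]=0
  step 2: row=0, L[0]='j', prepend. Next row=LF[0]=3
  step 3: row=3, L[3]='l', prepend. Next row=LF[3]=7
  step 4: row=7, L[7]='k', prepend. Next row=LF[7]=6
  step 5: row=6, L[6]='i', prepend. Next row=LF[6]=2
  step 6: row=2, L[2]='k', prepend. Next row=LF[2]=5
  step 7: row=5, L[5]='h', prepend. Next row=LF[5]=1
  step 8: row=1, L[1]='k', prepend. Next row=LF[1]=4
  step 9: row=4, L[4]='m', prepend. Next row=LF[4]=8
Reversed output: mkhkiklj$

Answer: mkhkiklj$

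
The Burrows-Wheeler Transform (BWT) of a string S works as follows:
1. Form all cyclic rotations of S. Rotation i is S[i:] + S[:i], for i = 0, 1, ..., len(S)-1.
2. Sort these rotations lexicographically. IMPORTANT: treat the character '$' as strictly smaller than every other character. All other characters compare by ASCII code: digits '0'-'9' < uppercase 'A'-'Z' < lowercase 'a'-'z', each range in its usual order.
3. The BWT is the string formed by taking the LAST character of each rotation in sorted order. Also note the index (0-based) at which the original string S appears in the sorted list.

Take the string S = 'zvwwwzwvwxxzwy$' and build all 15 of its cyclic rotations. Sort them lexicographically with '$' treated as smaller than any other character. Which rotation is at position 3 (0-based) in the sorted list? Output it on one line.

All 15 rotations (rotation i = S[i:]+S[:i]):
  rot[0] = zvwwwzwvwxxzwy$
  rot[1] = vwwwzwvwxxzwy$z
  rot[2] = wwwzwvwxxzwy$zv
  rot[3] = wwzwvwxxzwy$zvw
  rot[4] = wzwvwxxzwy$zvww
  rot[5] = zwvwxxzwy$zvwww
  rot[6] = wvwxxzwy$zvwwwz
  rot[7] = vwxxzwy$zvwwwzw
  rot[8] = wxxzwy$zvwwwzwv
  rot[9] = xxzwy$zvwwwzwvw
  rot[10] = xzwy$zvwwwzwvwx
  rot[11] = zwy$zvwwwzwvwxx
  rot[12] = wy$zvwwwzwvwxxz
  rot[13] = y$zvwwwzwvwxxzw
  rot[14] = $zvwwwzwvwxxzwy
Sorted (with $ < everything):
  sorted[0] = $zvwwwzwvwxxzwy
  sorted[1] = vwwwzwvwxxzwy$z
  sorted[2] = vwxxzwy$zvwwwzw
  sorted[3] = wvwxxzwy$zvwwwz
  sorted[4] = wwwzwvwxxzwy$zv
  sorted[5] = wwzwvwxxzwy$zvw
  sorted[6] = wxxzwy$zvwwwzwv
  sorted[7] = wy$zvwwwzwvwxxz
  sorted[8] = wzwvwxxzwy$zvww
  sorted[9] = xxzwy$zvwwwzwvw
  sorted[10] = xzwy$zvwwwzwvwx
  sorted[11] = y$zvwwwzwvwxxzw
  sorted[12] = zvwwwzwvwxxzwy$
  sorted[13] = zwvwxxzwy$zvwww
  sorted[14] = zwy$zvwwwzwvwxx
sorted[3] = wvwxxzwy$zvwwwz

Answer: wvwxxzwy$zvwwwz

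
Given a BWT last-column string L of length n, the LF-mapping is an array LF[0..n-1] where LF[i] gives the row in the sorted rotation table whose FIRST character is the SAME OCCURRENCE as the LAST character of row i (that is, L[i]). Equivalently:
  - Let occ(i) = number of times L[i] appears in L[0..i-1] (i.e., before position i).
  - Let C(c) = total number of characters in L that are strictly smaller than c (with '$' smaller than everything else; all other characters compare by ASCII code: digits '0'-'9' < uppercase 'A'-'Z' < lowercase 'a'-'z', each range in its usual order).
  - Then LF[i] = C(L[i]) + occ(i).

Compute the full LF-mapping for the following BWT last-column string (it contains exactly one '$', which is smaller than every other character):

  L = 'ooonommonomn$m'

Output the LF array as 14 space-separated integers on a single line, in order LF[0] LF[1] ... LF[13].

Answer: 8 9 10 5 11 1 2 12 6 13 3 7 0 4

Derivation:
Char counts: '$':1, 'm':4, 'n':3, 'o':6
C (first-col start): C('$')=0, C('m')=1, C('n')=5, C('o')=8
L[0]='o': occ=0, LF[0]=C('o')+0=8+0=8
L[1]='o': occ=1, LF[1]=C('o')+1=8+1=9
L[2]='o': occ=2, LF[2]=C('o')+2=8+2=10
L[3]='n': occ=0, LF[3]=C('n')+0=5+0=5
L[4]='o': occ=3, LF[4]=C('o')+3=8+3=11
L[5]='m': occ=0, LF[5]=C('m')+0=1+0=1
L[6]='m': occ=1, LF[6]=C('m')+1=1+1=2
L[7]='o': occ=4, LF[7]=C('o')+4=8+4=12
L[8]='n': occ=1, LF[8]=C('n')+1=5+1=6
L[9]='o': occ=5, LF[9]=C('o')+5=8+5=13
L[10]='m': occ=2, LF[10]=C('m')+2=1+2=3
L[11]='n': occ=2, LF[11]=C('n')+2=5+2=7
L[12]='$': occ=0, LF[12]=C('$')+0=0+0=0
L[13]='m': occ=3, LF[13]=C('m')+3=1+3=4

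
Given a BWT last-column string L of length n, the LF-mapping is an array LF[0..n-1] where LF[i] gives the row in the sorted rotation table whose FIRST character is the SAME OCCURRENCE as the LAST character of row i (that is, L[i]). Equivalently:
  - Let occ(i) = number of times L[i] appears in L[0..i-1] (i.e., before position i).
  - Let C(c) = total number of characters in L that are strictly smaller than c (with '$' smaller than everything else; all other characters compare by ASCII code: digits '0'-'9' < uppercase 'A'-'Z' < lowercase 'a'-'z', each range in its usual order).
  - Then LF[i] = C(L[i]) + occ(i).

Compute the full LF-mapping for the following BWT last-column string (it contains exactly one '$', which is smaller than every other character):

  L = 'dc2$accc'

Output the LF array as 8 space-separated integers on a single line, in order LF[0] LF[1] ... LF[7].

Answer: 7 3 1 0 2 4 5 6

Derivation:
Char counts: '$':1, '2':1, 'a':1, 'c':4, 'd':1
C (first-col start): C('$')=0, C('2')=1, C('a')=2, C('c')=3, C('d')=7
L[0]='d': occ=0, LF[0]=C('d')+0=7+0=7
L[1]='c': occ=0, LF[1]=C('c')+0=3+0=3
L[2]='2': occ=0, LF[2]=C('2')+0=1+0=1
L[3]='$': occ=0, LF[3]=C('$')+0=0+0=0
L[4]='a': occ=0, LF[4]=C('a')+0=2+0=2
L[5]='c': occ=1, LF[5]=C('c')+1=3+1=4
L[6]='c': occ=2, LF[6]=C('c')+2=3+2=5
L[7]='c': occ=3, LF[7]=C('c')+3=3+3=6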